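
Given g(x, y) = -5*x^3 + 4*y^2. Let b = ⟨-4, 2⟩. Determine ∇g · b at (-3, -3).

∂g/∂x = -15*x^2
∂g/∂y = 8*y
∇g at (-3, -3) = (-135, -24)
∇g · b = (-135)(-4) + (-24)(2) = 492

492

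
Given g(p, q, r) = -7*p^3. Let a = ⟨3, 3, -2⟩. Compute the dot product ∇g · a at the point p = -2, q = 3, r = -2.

-252

∂g/∂p = -21*p^2
∂g/∂q = 0
∂g/∂r = 0
∇g at (-2, 3, -2) = (-84, 0, 0)
∇g · a = (-84)(3) + (0)(3) + (0)(-2) = -252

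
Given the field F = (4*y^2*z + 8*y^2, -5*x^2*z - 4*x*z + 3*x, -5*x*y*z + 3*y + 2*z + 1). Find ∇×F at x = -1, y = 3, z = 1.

(∇×F)₁ = ∂F₃/∂y − ∂F₂/∂z = 5*x^2 - 5*x*z + 4*x + 3
(∇×F)₂ = ∂F₁/∂z − ∂F₃/∂x = 4*y^2 + 5*y*z
(∇×F)₃ = ∂F₂/∂x − ∂F₁/∂y = -10*x*z - 8*y*z - 16*y - 4*z + 3
∇×F = (5*x^2 - 5*x*z + 4*x + 3, 4*y^2 + 5*y*z, -10*x*z - 8*y*z - 16*y - 4*z + 3)
At (-1, 3, 1): (9, 51, -63).

(9, 51, -63)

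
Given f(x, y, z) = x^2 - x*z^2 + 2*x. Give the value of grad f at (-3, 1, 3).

∂f/∂x = 2*x - z^2 + 2
∂f/∂y = 0
∂f/∂z = -2*x*z
∇f = (2*x - z^2 + 2, 0, -2*x*z)
At (-3, 1, 3): (-13, 0, 18).

(-13, 0, 18)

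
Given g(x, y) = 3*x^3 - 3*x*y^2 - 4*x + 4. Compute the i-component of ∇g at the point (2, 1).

(∇g)_1 = ∂g/∂x = 9*x^2 - 3*y^2 - 4
At (2, 1): 29.

29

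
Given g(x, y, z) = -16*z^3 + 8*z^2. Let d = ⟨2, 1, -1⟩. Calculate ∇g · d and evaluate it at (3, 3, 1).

∂g/∂x = 0
∂g/∂y = 0
∂g/∂z = -48*z^2 + 16*z
∇g at (3, 3, 1) = (0, 0, -32)
∇g · d = (0)(2) + (0)(1) + (-32)(-1) = 32

32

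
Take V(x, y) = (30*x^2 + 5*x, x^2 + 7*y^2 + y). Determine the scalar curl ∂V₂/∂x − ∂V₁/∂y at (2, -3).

4

∂V₂/∂x = 2*x
∂V₁/∂y = 0
Scalar curl = 2*x
At (2, -3): 4.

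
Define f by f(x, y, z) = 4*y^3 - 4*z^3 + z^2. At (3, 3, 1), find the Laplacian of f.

50

∂²f/∂x² = 0
∂²f/∂y² = 24*y
∂²f/∂z² = 2*(-12*z + 1)
∇²f = 24*y - 24*z + 2
At (3, 3, 1): 50.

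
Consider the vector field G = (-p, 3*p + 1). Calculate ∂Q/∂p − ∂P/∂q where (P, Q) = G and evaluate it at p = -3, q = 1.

∂G₂/∂p = 3
∂G₁/∂q = 0
Scalar curl = 3
At (-3, 1): 3.

3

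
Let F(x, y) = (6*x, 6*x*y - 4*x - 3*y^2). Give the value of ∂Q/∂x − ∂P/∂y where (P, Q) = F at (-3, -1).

-10

∂F₂/∂x = 6*y - 4
∂F₁/∂y = 0
Scalar curl = 6*y - 4
At (-3, -1): -10.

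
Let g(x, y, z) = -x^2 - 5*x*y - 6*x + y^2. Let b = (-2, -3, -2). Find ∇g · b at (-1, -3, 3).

∂g/∂x = -2*x - 5*y - 6
∂g/∂y = -5*x + 2*y
∂g/∂z = 0
∇g at (-1, -3, 3) = (11, -1, 0)
∇g · b = (11)(-2) + (-1)(-3) + (0)(-2) = -19

-19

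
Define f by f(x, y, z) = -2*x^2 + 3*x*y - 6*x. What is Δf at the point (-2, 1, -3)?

-4

∂²f/∂x² = -4
∂²f/∂y² = 0
∂²f/∂z² = 0
∇²f = -4
At (-2, 1, -3): -4.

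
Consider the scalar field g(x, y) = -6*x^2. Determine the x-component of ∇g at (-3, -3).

36

(∇g)_1 = ∂g/∂x = -12*x
At (-3, -3): 36.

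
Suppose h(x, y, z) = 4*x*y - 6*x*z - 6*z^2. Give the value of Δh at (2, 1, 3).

-12

∂²h/∂x² = 0
∂²h/∂y² = 0
∂²h/∂z² = -12
∇²h = -12
At (2, 1, 3): -12.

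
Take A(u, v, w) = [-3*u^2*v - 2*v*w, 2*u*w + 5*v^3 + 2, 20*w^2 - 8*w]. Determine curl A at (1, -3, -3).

(∇×A)₁ = ∂A₃/∂v − ∂A₂/∂w = -2*u
(∇×A)₂ = ∂A₁/∂w − ∂A₃/∂u = -2*v
(∇×A)₃ = ∂A₂/∂u − ∂A₁/∂v = 3*u^2 + 4*w
∇×A = (-2*u, -2*v, 3*u^2 + 4*w)
At (1, -3, -3): (-2, 6, -9).

(-2, 6, -9)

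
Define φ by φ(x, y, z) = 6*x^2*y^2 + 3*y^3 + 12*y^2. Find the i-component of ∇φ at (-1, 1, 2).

-12

(∇φ)_1 = ∂φ/∂x = 12*x*y^2
At (-1, 1, 2): -12.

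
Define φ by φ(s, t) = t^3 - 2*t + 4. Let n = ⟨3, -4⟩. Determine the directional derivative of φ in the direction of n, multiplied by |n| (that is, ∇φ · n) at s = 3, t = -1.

∂φ/∂s = 0
∂φ/∂t = 3*t^2 - 2
∇φ at (3, -1) = (0, 1)
∇φ · n = (0)(3) + (1)(-4) = -4

-4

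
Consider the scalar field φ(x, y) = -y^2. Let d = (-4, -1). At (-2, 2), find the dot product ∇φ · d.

4

∂φ/∂x = 0
∂φ/∂y = -2*y
∇φ at (-2, 2) = (0, -4)
∇φ · d = (0)(-4) + (-4)(-1) = 4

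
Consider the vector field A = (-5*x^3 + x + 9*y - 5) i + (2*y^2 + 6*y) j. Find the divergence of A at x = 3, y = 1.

∂A₁/∂x = -15*x^2 + 1
∂A₂/∂y = 4*y + 6
∇·A = -15*x^2 + 4*y + 7
At (3, 1): -124.

-124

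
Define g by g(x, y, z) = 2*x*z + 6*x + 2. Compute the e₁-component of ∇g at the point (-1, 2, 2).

10

(∇g)_1 = ∂g/∂x = 2*z + 6
At (-1, 2, 2): 10.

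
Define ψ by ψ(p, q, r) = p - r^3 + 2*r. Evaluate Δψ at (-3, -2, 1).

-6

∂²ψ/∂p² = 0
∂²ψ/∂q² = 0
∂²ψ/∂r² = -6*r
∇²ψ = -6*r
At (-3, -2, 1): -6.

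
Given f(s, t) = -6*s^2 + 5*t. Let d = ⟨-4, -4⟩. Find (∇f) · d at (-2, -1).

∂f/∂s = -12*s
∂f/∂t = 5
∇f at (-2, -1) = (24, 5)
∇f · d = (24)(-4) + (5)(-4) = -116

-116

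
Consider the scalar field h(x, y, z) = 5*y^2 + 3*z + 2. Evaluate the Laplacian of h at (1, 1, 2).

∂²h/∂x² = 0
∂²h/∂y² = 10
∂²h/∂z² = 0
∇²h = 10
At (1, 1, 2): 10.

10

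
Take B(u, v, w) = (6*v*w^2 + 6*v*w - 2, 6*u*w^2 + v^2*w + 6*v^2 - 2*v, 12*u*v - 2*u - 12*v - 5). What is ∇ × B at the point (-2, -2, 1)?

(∇×B)₁ = ∂B₃/∂v − ∂B₂/∂w = -12*u*w + 12*u - v^2 - 12
(∇×B)₂ = ∂B₁/∂w − ∂B₃/∂u = 12*v*w - 6*v + 2
(∇×B)₃ = ∂B₂/∂u − ∂B₁/∂v = -6*w
∇×B = (-12*u*w + 12*u - v^2 - 12, 12*v*w - 6*v + 2, -6*w)
At (-2, -2, 1): (-16, -10, -6).

(-16, -10, -6)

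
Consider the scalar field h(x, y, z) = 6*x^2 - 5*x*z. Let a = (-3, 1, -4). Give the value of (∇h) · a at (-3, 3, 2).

78

∂h/∂x = 12*x - 5*z
∂h/∂y = 0
∂h/∂z = -5*x
∇h at (-3, 3, 2) = (-46, 0, 15)
∇h · a = (-46)(-3) + (0)(1) + (15)(-4) = 78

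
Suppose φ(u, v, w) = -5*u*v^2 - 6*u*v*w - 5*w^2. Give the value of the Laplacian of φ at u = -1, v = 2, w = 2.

∂²φ/∂u² = 0
∂²φ/∂v² = -10*u
∂²φ/∂w² = -10
∇²φ = -10*u - 10
At (-1, 2, 2): 0.

0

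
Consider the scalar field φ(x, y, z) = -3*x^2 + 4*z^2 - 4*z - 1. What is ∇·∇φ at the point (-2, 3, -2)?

2

∂²φ/∂x² = -6
∂²φ/∂y² = 0
∂²φ/∂z² = 8
∇²φ = 2
At (-2, 3, -2): 2.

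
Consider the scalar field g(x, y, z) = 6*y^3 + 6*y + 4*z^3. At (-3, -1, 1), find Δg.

-12

∂²g/∂x² = 0
∂²g/∂y² = 36*y
∂²g/∂z² = 24*z
∇²g = 36*y + 24*z
At (-3, -1, 1): -12.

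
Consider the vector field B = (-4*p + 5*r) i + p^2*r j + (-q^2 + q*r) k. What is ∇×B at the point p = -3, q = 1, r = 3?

(-8, 5, -18)

(∇×B)₁ = ∂B₃/∂q − ∂B₂/∂r = -p^2 - 2*q + r
(∇×B)₂ = ∂B₁/∂r − ∂B₃/∂p = 5
(∇×B)₃ = ∂B₂/∂p − ∂B₁/∂q = 2*p*r
∇×B = (-p^2 - 2*q + r, 5, 2*p*r)
At (-3, 1, 3): (-8, 5, -18).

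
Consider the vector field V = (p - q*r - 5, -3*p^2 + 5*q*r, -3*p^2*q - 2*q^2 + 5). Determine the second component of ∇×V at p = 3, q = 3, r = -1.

51

(∇×V)_2 = ∂V₁/∂r − ∂V₃/∂p
= -q − (-6*p*q)
= 6*p*q - q
At (3, 3, -1): 51.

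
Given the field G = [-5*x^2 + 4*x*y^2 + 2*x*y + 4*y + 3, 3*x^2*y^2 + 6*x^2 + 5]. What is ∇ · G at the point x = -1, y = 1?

22

∂G₁/∂x = -10*x + 4*y^2 + 2*y
∂G₂/∂y = 6*x^2*y
∇·G = 6*x^2*y - 10*x + 4*y^2 + 2*y
At (-1, 1): 22.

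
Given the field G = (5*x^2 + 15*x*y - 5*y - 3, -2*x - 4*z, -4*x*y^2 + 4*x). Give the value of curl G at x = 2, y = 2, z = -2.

(-28, 12, -27)

(∇×G)₁ = ∂G₃/∂y − ∂G₂/∂z = -8*x*y + 4
(∇×G)₂ = ∂G₁/∂z − ∂G₃/∂x = 4*y^2 - 4
(∇×G)₃ = ∂G₂/∂x − ∂G₁/∂y = -15*x + 3
∇×G = (-8*x*y + 4, 4*y^2 - 4, -15*x + 3)
At (2, 2, -2): (-28, 12, -27).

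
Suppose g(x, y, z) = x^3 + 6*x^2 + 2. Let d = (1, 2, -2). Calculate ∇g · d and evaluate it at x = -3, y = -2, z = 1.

∂g/∂x = 3*x^2 + 12*x
∂g/∂y = 0
∂g/∂z = 0
∇g at (-3, -2, 1) = (-9, 0, 0)
∇g · d = (-9)(1) + (0)(2) + (0)(-2) = -9

-9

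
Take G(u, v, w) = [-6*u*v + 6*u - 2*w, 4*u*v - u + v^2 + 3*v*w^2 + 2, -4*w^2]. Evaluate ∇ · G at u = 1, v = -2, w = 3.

21

∂G₁/∂u = -6*v + 6
∂G₂/∂v = 4*u + 2*v + 3*w^2
∂G₃/∂w = -8*w
∇·G = 4*u - 4*v + 3*w^2 - 8*w + 6
At (1, -2, 3): 21.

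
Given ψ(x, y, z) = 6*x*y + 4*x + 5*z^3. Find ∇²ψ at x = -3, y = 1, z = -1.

∂²ψ/∂x² = 0
∂²ψ/∂y² = 0
∂²ψ/∂z² = 30*z
∇²ψ = 30*z
At (-3, 1, -1): -30.

-30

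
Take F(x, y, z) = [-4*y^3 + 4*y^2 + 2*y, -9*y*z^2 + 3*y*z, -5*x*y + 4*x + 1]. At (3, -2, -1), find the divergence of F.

∂F₁/∂x = 0
∂F₂/∂y = -9*z^2 + 3*z
∂F₃/∂z = 0
∇·F = -9*z^2 + 3*z
At (3, -2, -1): -12.

-12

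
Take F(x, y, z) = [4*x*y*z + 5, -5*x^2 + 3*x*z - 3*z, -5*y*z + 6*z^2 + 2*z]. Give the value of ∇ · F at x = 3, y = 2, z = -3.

-68

∂F₁/∂x = 4*y*z
∂F₂/∂y = 0
∂F₃/∂z = -5*y + 12*z + 2
∇·F = 4*y*z - 5*y + 12*z + 2
At (3, 2, -3): -68.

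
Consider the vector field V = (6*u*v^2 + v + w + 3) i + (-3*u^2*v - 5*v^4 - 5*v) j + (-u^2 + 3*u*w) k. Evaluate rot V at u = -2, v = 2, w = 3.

(∇×V)₁ = ∂V₃/∂v − ∂V₂/∂w = 0
(∇×V)₂ = ∂V₁/∂w − ∂V₃/∂u = 2*u - 3*w + 1
(∇×V)₃ = ∂V₂/∂u − ∂V₁/∂v = -18*u*v - 1
∇×V = (0, 2*u - 3*w + 1, -18*u*v - 1)
At (-2, 2, 3): (0, -12, 71).

(0, -12, 71)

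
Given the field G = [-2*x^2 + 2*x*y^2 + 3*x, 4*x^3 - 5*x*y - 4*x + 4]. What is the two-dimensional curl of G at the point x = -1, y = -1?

∂G₂/∂x = 12*x^2 - 5*y - 4
∂G₁/∂y = 4*x*y
Scalar curl = 12*x^2 - 4*x*y - 5*y - 4
At (-1, -1): 9.

9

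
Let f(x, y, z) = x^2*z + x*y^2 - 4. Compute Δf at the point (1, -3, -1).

0

∂²f/∂x² = 2*z
∂²f/∂y² = 2*x
∂²f/∂z² = 0
∇²f = 2*x + 2*z
At (1, -3, -1): 0.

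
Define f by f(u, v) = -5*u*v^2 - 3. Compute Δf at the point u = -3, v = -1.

30

∂²f/∂u² = 0
∂²f/∂v² = -10*u
∇²f = -10*u
At (-3, -1): 30.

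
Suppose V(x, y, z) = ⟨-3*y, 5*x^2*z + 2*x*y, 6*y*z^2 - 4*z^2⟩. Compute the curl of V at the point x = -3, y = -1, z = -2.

(-21, 0, 61)

(∇×V)₁ = ∂V₃/∂y − ∂V₂/∂z = -5*x^2 + 6*z^2
(∇×V)₂ = ∂V₁/∂z − ∂V₃/∂x = 0
(∇×V)₃ = ∂V₂/∂x − ∂V₁/∂y = 10*x*z + 2*y + 3
∇×V = (-5*x^2 + 6*z^2, 0, 10*x*z + 2*y + 3)
At (-3, -1, -2): (-21, 0, 61).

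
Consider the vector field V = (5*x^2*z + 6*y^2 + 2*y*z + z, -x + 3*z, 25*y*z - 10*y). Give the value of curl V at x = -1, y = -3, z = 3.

(∇×V)₁ = ∂V₃/∂y − ∂V₂/∂z = 25*z - 13
(∇×V)₂ = ∂V₁/∂z − ∂V₃/∂x = 5*x^2 + 2*y + 1
(∇×V)₃ = ∂V₂/∂x − ∂V₁/∂y = -12*y - 2*z - 1
∇×V = (25*z - 13, 5*x^2 + 2*y + 1, -12*y - 2*z - 1)
At (-1, -3, 3): (62, 0, 29).

(62, 0, 29)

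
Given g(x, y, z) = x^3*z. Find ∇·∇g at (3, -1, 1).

18

∂²g/∂x² = 6*x*z
∂²g/∂y² = 0
∂²g/∂z² = 0
∇²g = 6*x*z
At (3, -1, 1): 18.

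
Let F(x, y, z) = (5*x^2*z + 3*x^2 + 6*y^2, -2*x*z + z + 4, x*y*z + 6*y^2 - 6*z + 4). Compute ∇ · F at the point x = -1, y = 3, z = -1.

-5

∂F₁/∂x = 10*x*z + 6*x
∂F₂/∂y = 0
∂F₃/∂z = x*y - 6
∇·F = x*y + 10*x*z + 6*x - 6
At (-1, 3, -1): -5.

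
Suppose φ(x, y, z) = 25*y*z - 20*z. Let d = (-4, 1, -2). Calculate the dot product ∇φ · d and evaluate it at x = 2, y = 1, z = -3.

-85

∂φ/∂x = 0
∂φ/∂y = 25*z
∂φ/∂z = 25*y - 20
∇φ at (2, 1, -3) = (0, -75, 5)
∇φ · d = (0)(-4) + (-75)(1) + (5)(-2) = -85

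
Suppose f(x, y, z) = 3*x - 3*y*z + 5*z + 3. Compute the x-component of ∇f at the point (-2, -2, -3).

(∇f)_1 = ∂f/∂x = 3
At (-2, -2, -3): 3.

3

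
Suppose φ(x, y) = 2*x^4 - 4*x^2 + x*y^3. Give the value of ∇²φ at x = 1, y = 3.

34

∂²φ/∂x² = 8*(3*x^2 - 1)
∂²φ/∂y² = 6*x*y
∇²φ = 24*x^2 + 6*x*y - 8
At (1, 3): 34.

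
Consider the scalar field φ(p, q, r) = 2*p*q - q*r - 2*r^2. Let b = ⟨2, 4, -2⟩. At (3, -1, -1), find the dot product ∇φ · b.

∂φ/∂p = 2*q
∂φ/∂q = 2*p - r
∂φ/∂r = -q - 4*r
∇φ at (3, -1, -1) = (-2, 7, 5)
∇φ · b = (-2)(2) + (7)(4) + (5)(-2) = 14

14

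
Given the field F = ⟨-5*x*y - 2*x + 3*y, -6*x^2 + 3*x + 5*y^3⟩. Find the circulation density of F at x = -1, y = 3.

∂F₂/∂x = -12*x + 3
∂F₁/∂y = -5*x + 3
Scalar curl = -7*x
At (-1, 3): 7.

7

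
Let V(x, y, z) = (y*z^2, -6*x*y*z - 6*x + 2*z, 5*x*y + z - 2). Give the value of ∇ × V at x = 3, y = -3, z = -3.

(-41, 33, -69)

(∇×V)₁ = ∂V₃/∂y − ∂V₂/∂z = 6*x*y + 5*x - 2
(∇×V)₂ = ∂V₁/∂z − ∂V₃/∂x = 2*y*z - 5*y
(∇×V)₃ = ∂V₂/∂x − ∂V₁/∂y = -6*y*z - z^2 - 6
∇×V = (6*x*y + 5*x - 2, 2*y*z - 5*y, -6*y*z - z^2 - 6)
At (3, -3, -3): (-41, 33, -69).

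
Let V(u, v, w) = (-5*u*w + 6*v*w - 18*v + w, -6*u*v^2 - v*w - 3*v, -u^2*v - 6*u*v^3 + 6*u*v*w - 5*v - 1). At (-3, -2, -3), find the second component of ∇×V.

(∇×V)_2 = ∂V₁/∂w − ∂V₃/∂u
= -5*u + 6*v + 1 − (-2*u*v - 6*v^3 + 6*v*w)
= 2*u*v - 5*u + 6*v^3 - 6*v*w + 6*v + 1
At (-3, -2, -3): -68.

-68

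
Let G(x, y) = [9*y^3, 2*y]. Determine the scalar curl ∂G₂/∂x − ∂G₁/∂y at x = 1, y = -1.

∂G₂/∂x = 0
∂G₁/∂y = 27*y^2
Scalar curl = -27*y^2
At (1, -1): -27.

-27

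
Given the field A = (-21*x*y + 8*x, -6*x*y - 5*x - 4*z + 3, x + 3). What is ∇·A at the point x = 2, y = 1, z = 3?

-25

∂A₁/∂x = -21*y + 8
∂A₂/∂y = -6*x
∂A₃/∂z = 0
∇·A = -6*x - 21*y + 8
At (2, 1, 3): -25.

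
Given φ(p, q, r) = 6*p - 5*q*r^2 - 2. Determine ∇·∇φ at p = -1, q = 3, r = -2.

-30

∂²φ/∂p² = 0
∂²φ/∂q² = 0
∂²φ/∂r² = -10*q
∇²φ = -10*q
At (-1, 3, -2): -30.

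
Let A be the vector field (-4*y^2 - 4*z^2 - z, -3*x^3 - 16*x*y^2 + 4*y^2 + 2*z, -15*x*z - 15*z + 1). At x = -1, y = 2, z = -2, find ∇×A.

(∇×A)₁ = ∂A₃/∂y − ∂A₂/∂z = -2
(∇×A)₂ = ∂A₁/∂z − ∂A₃/∂x = 7*z - 1
(∇×A)₃ = ∂A₂/∂x − ∂A₁/∂y = -9*x^2 - 16*y^2 + 8*y
∇×A = (-2, 7*z - 1, -9*x^2 - 16*y^2 + 8*y)
At (-1, 2, -2): (-2, -15, -57).

(-2, -15, -57)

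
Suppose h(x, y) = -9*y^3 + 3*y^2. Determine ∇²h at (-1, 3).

∂²h/∂x² = 0
∂²h/∂y² = 6*(-9*y + 1)
∇²h = -54*y + 6
At (-1, 3): -156.

-156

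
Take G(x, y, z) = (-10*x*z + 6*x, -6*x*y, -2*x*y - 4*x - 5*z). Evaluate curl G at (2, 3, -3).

(∇×G)₁ = ∂G₃/∂y − ∂G₂/∂z = -2*x
(∇×G)₂ = ∂G₁/∂z − ∂G₃/∂x = -10*x + 2*y + 4
(∇×G)₃ = ∂G₂/∂x − ∂G₁/∂y = -6*y
∇×G = (-2*x, -10*x + 2*y + 4, -6*y)
At (2, 3, -3): (-4, -10, -18).

(-4, -10, -18)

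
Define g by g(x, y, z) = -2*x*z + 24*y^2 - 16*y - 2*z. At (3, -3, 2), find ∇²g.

∂²g/∂x² = 0
∂²g/∂y² = 48
∂²g/∂z² = 0
∇²g = 48
At (3, -3, 2): 48.

48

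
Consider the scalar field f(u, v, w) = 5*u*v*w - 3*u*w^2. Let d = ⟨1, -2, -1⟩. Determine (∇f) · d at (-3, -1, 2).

-13

∂f/∂u = 5*v*w - 3*w^2
∂f/∂v = 5*u*w
∂f/∂w = 5*u*v - 6*u*w
∇f at (-3, -1, 2) = (-22, -30, 51)
∇f · d = (-22)(1) + (-30)(-2) + (51)(-1) = -13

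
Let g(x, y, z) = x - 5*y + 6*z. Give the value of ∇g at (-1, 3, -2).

(1, -5, 6)

∂g/∂x = 1
∂g/∂y = -5
∂g/∂z = 6
∇g = (1, -5, 6)
At (-1, 3, -2): (1, -5, 6).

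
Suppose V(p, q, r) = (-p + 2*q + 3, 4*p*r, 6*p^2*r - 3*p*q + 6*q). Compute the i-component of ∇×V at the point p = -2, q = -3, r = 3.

20

(∇×V)_1 = ∂V₃/∂q − ∂V₂/∂r
= -3*p + 6 − (4*p)
= -7*p + 6
At (-2, -3, 3): 20.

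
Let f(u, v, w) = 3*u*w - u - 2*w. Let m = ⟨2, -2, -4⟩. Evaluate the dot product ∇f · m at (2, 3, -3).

-36

∂f/∂u = 3*w - 1
∂f/∂v = 0
∂f/∂w = 3*u - 2
∇f at (2, 3, -3) = (-10, 0, 4)
∇f · m = (-10)(2) + (0)(-2) + (4)(-4) = -36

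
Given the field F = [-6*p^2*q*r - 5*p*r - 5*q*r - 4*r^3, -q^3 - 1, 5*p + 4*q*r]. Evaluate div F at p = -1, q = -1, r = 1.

∂F₁/∂p = -12*p*q*r - 5*r
∂F₂/∂q = -3*q^2
∂F₃/∂r = 4*q
∇·F = -12*p*q*r - 3*q^2 + 4*q - 5*r
At (-1, -1, 1): -24.

-24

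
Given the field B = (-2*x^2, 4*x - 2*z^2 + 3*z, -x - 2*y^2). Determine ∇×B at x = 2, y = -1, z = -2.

(∇×B)₁ = ∂B₃/∂y − ∂B₂/∂z = -4*y + 4*z - 3
(∇×B)₂ = ∂B₁/∂z − ∂B₃/∂x = 1
(∇×B)₃ = ∂B₂/∂x − ∂B₁/∂y = 4
∇×B = (-4*y + 4*z - 3, 1, 4)
At (2, -1, -2): (-7, 1, 4).

(-7, 1, 4)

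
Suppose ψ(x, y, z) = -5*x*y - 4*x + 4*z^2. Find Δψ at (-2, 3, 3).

∂²ψ/∂x² = 0
∂²ψ/∂y² = 0
∂²ψ/∂z² = 8
∇²ψ = 8
At (-2, 3, 3): 8.

8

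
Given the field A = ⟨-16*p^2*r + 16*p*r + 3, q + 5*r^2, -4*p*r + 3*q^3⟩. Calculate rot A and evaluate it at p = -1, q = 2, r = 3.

(∇×A)₁ = ∂A₃/∂q − ∂A₂/∂r = 9*q^2 - 10*r
(∇×A)₂ = ∂A₁/∂r − ∂A₃/∂p = -16*p^2 + 16*p + 4*r
(∇×A)₃ = ∂A₂/∂p − ∂A₁/∂q = 0
∇×A = (9*q^2 - 10*r, -16*p^2 + 16*p + 4*r, 0)
At (-1, 2, 3): (6, -20, 0).

(6, -20, 0)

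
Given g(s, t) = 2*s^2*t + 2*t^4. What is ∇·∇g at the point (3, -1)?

20

∂²g/∂s² = 4*t
∂²g/∂t² = 24*t^2
∇²g = 24*t^2 + 4*t
At (3, -1): 20.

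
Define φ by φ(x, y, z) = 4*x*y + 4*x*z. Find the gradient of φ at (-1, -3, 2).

∂φ/∂x = 4*y + 4*z
∂φ/∂y = 4*x
∂φ/∂z = 4*x
∇φ = (4*y + 4*z, 4*x, 4*x)
At (-1, -3, 2): (-4, -4, -4).

(-4, -4, -4)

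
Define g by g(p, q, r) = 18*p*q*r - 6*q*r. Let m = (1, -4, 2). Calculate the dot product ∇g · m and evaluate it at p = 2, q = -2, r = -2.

∂g/∂p = 18*q*r
∂g/∂q = 18*p*r - 6*r
∂g/∂r = 18*p*q - 6*q
∇g at (2, -2, -2) = (72, -60, -60)
∇g · m = (72)(1) + (-60)(-4) + (-60)(2) = 192

192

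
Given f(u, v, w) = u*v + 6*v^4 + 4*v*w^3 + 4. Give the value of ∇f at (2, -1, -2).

∂f/∂u = v
∂f/∂v = u + 24*v^3 + 4*w^3
∂f/∂w = 12*v*w^2
∇f = (v, u + 24*v^3 + 4*w^3, 12*v*w^2)
At (2, -1, -2): (-1, -54, -48).

(-1, -54, -48)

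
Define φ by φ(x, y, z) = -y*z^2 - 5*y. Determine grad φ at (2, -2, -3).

∂φ/∂x = 0
∂φ/∂y = -z^2 - 5
∂φ/∂z = -2*y*z
∇φ = (0, -z^2 - 5, -2*y*z)
At (2, -2, -3): (0, -14, -12).

(0, -14, -12)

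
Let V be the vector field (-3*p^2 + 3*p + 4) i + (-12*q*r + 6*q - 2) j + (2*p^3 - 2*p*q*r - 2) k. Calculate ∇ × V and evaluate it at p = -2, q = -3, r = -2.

(-44, -12, 0)

(∇×V)₁ = ∂V₃/∂q − ∂V₂/∂r = -2*p*r + 12*q
(∇×V)₂ = ∂V₁/∂r − ∂V₃/∂p = -6*p^2 + 2*q*r
(∇×V)₃ = ∂V₂/∂p − ∂V₁/∂q = 0
∇×V = (-2*p*r + 12*q, -6*p^2 + 2*q*r, 0)
At (-2, -3, -2): (-44, -12, 0).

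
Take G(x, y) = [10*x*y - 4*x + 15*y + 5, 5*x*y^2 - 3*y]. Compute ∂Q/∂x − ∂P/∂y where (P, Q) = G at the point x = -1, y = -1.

∂G₂/∂x = 5*y^2
∂G₁/∂y = 10*x + 15
Scalar curl = -10*x + 5*y^2 - 15
At (-1, -1): 0.

0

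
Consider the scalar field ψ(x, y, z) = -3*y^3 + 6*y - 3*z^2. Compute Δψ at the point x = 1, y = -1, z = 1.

∂²ψ/∂x² = 0
∂²ψ/∂y² = -18*y
∂²ψ/∂z² = -6
∇²ψ = -18*y - 6
At (1, -1, 1): 12.

12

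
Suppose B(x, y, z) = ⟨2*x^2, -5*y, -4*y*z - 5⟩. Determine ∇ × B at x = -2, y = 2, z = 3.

(-12, 0, 0)

(∇×B)₁ = ∂B₃/∂y − ∂B₂/∂z = -4*z
(∇×B)₂ = ∂B₁/∂z − ∂B₃/∂x = 0
(∇×B)₃ = ∂B₂/∂x − ∂B₁/∂y = 0
∇×B = (-4*z, 0, 0)
At (-2, 2, 3): (-12, 0, 0).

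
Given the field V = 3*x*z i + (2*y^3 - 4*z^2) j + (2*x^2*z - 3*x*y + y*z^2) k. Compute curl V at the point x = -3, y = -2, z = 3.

(42, 21, 0)

(∇×V)₁ = ∂V₃/∂y − ∂V₂/∂z = -3*x + z^2 + 8*z
(∇×V)₂ = ∂V₁/∂z − ∂V₃/∂x = -4*x*z + 3*x + 3*y
(∇×V)₃ = ∂V₂/∂x − ∂V₁/∂y = 0
∇×V = (-3*x + z^2 + 8*z, -4*x*z + 3*x + 3*y, 0)
At (-3, -2, 3): (42, 21, 0).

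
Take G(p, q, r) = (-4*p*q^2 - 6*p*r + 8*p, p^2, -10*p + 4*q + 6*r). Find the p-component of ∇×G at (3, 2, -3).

4

(∇×G)_1 = ∂G₃/∂q − ∂G₂/∂r
= 4 − (0)
= 4
At (3, 2, -3): 4.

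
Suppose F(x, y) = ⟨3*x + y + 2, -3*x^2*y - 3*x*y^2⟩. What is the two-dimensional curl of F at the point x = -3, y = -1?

-22

∂F₂/∂x = -6*x*y - 3*y^2
∂F₁/∂y = 1
Scalar curl = -6*x*y - 3*y^2 - 1
At (-3, -1): -22.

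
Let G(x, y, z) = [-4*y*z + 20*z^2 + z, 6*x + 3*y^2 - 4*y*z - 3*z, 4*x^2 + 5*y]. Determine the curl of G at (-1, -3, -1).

(∇×G)₁ = ∂G₃/∂y − ∂G₂/∂z = 4*y + 8
(∇×G)₂ = ∂G₁/∂z − ∂G₃/∂x = -8*x - 4*y + 40*z + 1
(∇×G)₃ = ∂G₂/∂x − ∂G₁/∂y = 4*z + 6
∇×G = (4*y + 8, -8*x - 4*y + 40*z + 1, 4*z + 6)
At (-1, -3, -1): (-4, -19, 2).

(-4, -19, 2)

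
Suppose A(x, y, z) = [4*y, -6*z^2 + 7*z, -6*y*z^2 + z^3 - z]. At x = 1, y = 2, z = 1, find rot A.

(∇×A)₁ = ∂A₃/∂y − ∂A₂/∂z = -6*z^2 + 12*z - 7
(∇×A)₂ = ∂A₁/∂z − ∂A₃/∂x = 0
(∇×A)₃ = ∂A₂/∂x − ∂A₁/∂y = -4
∇×A = (-6*z^2 + 12*z - 7, 0, -4)
At (1, 2, 1): (-1, 0, -4).

(-1, 0, -4)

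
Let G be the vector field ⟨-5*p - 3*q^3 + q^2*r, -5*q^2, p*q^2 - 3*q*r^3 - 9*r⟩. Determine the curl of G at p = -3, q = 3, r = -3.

(∇×G)₁ = ∂G₃/∂q − ∂G₂/∂r = 2*p*q - 3*r^3
(∇×G)₂ = ∂G₁/∂r − ∂G₃/∂p = 0
(∇×G)₃ = ∂G₂/∂p − ∂G₁/∂q = 9*q^2 - 2*q*r
∇×G = (2*p*q - 3*r^3, 0, 9*q^2 - 2*q*r)
At (-3, 3, -3): (63, 0, 99).

(63, 0, 99)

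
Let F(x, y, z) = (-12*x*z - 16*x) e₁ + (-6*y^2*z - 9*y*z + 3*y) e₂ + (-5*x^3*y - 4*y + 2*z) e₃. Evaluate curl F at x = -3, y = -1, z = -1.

(∇×F)₁ = ∂F₃/∂y − ∂F₂/∂z = -5*x^3 + 6*y^2 + 9*y - 4
(∇×F)₂ = ∂F₁/∂z − ∂F₃/∂x = 15*x^2*y - 12*x
(∇×F)₃ = ∂F₂/∂x − ∂F₁/∂y = 0
∇×F = (-5*x^3 + 6*y^2 + 9*y - 4, 15*x^2*y - 12*x, 0)
At (-3, -1, -1): (128, -99, 0).

(128, -99, 0)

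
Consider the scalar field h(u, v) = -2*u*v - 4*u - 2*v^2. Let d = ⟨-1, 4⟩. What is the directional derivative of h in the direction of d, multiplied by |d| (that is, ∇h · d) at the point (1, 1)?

-18

∂h/∂u = -2*v - 4
∂h/∂v = -2*u - 4*v
∇h at (1, 1) = (-6, -6)
∇h · d = (-6)(-1) + (-6)(4) = -18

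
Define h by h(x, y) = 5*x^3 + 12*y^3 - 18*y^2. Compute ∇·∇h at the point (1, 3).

210

∂²h/∂x² = 30*x
∂²h/∂y² = 36*(2*y - 1)
∇²h = 30*x + 72*y - 36
At (1, 3): 210.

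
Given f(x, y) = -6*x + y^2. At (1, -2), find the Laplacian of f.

∂²f/∂x² = 0
∂²f/∂y² = 2
∇²f = 2
At (1, -2): 2.

2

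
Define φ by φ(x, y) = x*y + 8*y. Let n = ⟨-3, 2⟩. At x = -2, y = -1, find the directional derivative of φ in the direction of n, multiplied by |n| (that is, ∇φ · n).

15

∂φ/∂x = y
∂φ/∂y = x + 8
∇φ at (-2, -1) = (-1, 6)
∇φ · n = (-1)(-3) + (6)(2) = 15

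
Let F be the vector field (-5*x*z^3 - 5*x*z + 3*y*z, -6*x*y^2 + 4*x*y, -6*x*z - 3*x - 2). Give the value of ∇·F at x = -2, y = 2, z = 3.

-98

∂F₁/∂x = -5*z^3 - 5*z
∂F₂/∂y = -12*x*y + 4*x
∂F₃/∂z = -6*x
∇·F = -12*x*y - 2*x - 5*z^3 - 5*z
At (-2, 2, 3): -98.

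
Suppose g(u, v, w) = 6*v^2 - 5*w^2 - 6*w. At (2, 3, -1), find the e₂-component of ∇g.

36

(∇g)_2 = ∂g/∂v = 12*v
At (2, 3, -1): 36.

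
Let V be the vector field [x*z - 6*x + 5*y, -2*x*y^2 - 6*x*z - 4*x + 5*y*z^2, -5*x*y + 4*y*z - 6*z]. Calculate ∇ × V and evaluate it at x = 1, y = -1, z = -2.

(∇×V)₁ = ∂V₃/∂y − ∂V₂/∂z = x - 10*y*z + 4*z
(∇×V)₂ = ∂V₁/∂z − ∂V₃/∂x = x + 5*y
(∇×V)₃ = ∂V₂/∂x − ∂V₁/∂y = -2*y^2 - 6*z - 9
∇×V = (x - 10*y*z + 4*z, x + 5*y, -2*y^2 - 6*z - 9)
At (1, -1, -2): (-27, -4, 1).

(-27, -4, 1)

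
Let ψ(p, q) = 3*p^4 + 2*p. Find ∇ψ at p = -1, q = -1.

∂ψ/∂p = 12*p^3 + 2
∂ψ/∂q = 0
∇ψ = (12*p^3 + 2, 0)
At (-1, -1): (-10, 0).

(-10, 0)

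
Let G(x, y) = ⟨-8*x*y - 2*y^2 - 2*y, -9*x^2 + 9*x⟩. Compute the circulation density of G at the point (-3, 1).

∂G₂/∂x = -18*x + 9
∂G₁/∂y = -8*x - 4*y - 2
Scalar curl = -10*x + 4*y + 11
At (-3, 1): 45.

45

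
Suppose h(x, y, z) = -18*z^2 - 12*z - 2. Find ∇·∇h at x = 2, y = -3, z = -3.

-36

∂²h/∂x² = 0
∂²h/∂y² = 0
∂²h/∂z² = -36
∇²h = -36
At (2, -3, -3): -36.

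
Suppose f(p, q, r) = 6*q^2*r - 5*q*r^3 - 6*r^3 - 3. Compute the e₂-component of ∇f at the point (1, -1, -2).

(∇f)_2 = ∂f/∂q = 12*q*r - 5*r^3
At (1, -1, -2): 64.

64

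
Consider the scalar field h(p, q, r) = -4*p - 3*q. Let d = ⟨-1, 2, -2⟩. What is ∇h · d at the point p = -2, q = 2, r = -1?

-2

∂h/∂p = -4
∂h/∂q = -3
∂h/∂r = 0
∇h at (-2, 2, -1) = (-4, -3, 0)
∇h · d = (-4)(-1) + (-3)(2) + (0)(-2) = -2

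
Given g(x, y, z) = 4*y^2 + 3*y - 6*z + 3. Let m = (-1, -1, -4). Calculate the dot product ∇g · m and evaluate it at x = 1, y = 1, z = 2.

13

∂g/∂x = 0
∂g/∂y = 8*y + 3
∂g/∂z = -6
∇g at (1, 1, 2) = (0, 11, -6)
∇g · m = (0)(-1) + (11)(-1) + (-6)(-4) = 13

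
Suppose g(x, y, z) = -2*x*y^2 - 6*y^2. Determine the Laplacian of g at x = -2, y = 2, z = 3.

∂²g/∂x² = 0
∂²g/∂y² = -4*(x + 3)
∂²g/∂z² = 0
∇²g = -4*x - 12
At (-2, 2, 3): -4.

-4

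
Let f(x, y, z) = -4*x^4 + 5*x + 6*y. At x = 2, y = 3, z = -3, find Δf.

∂²f/∂x² = -48*x^2
∂²f/∂y² = 0
∂²f/∂z² = 0
∇²f = -48*x^2
At (2, 3, -3): -192.

-192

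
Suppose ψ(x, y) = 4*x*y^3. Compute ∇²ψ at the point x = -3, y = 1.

∂²ψ/∂x² = 0
∂²ψ/∂y² = 24*x*y
∇²ψ = 24*x*y
At (-3, 1): -72.

-72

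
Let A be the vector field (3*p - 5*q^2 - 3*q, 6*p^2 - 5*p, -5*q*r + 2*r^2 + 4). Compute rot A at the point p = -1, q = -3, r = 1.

(-5, 0, -44)

(∇×A)₁ = ∂A₃/∂q − ∂A₂/∂r = -5*r
(∇×A)₂ = ∂A₁/∂r − ∂A₃/∂p = 0
(∇×A)₃ = ∂A₂/∂p − ∂A₁/∂q = 12*p + 10*q - 2
∇×A = (-5*r, 0, 12*p + 10*q - 2)
At (-1, -3, 1): (-5, 0, -44).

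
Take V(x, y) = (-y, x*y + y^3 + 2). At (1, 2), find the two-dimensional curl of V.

∂V₂/∂x = y
∂V₁/∂y = -1
Scalar curl = y + 1
At (1, 2): 3.

3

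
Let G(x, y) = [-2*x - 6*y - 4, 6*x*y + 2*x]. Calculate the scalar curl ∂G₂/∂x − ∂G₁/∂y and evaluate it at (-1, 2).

∂G₂/∂x = 6*y + 2
∂G₁/∂y = -6
Scalar curl = 6*y + 8
At (-1, 2): 20.

20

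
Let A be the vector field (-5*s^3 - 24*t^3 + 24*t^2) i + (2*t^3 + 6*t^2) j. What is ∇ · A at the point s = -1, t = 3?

75

∂A₁/∂s = -15*s^2
∂A₂/∂t = 6*t^2 + 12*t
∇·A = -15*s^2 + 6*t^2 + 12*t
At (-1, 3): 75.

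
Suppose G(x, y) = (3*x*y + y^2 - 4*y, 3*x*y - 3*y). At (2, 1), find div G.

∂G₁/∂x = 3*y
∂G₂/∂y = 3*x - 3
∇·G = 3*x + 3*y - 3
At (2, 1): 6.

6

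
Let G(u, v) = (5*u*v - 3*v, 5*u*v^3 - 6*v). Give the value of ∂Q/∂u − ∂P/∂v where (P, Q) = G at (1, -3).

-137

∂G₂/∂u = 5*v^3
∂G₁/∂v = 5*u - 3
Scalar curl = -5*u + 5*v^3 + 3
At (1, -3): -137.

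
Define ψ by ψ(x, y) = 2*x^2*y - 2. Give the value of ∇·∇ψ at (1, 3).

12

∂²ψ/∂x² = 4*y
∂²ψ/∂y² = 0
∇²ψ = 4*y
At (1, 3): 12.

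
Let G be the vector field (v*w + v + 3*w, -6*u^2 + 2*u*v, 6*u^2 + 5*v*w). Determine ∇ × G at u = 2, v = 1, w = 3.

(∇×G)₁ = ∂G₃/∂v − ∂G₂/∂w = 5*w
(∇×G)₂ = ∂G₁/∂w − ∂G₃/∂u = -12*u + v + 3
(∇×G)₃ = ∂G₂/∂u − ∂G₁/∂v = -12*u + 2*v - w - 1
∇×G = (5*w, -12*u + v + 3, -12*u + 2*v - w - 1)
At (2, 1, 3): (15, -20, -26).

(15, -20, -26)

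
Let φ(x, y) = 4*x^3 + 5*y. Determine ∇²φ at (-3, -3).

-72

∂²φ/∂x² = 24*x
∂²φ/∂y² = 0
∇²φ = 24*x
At (-3, -3): -72.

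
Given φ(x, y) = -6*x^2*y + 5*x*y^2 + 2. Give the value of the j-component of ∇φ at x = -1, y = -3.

24

(∇φ)_2 = ∂φ/∂y = -6*x^2 + 10*x*y
At (-1, -3): 24.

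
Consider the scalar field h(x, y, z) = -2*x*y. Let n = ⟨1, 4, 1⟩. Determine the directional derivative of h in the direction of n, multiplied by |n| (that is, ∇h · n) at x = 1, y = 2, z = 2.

-12

∂h/∂x = -2*y
∂h/∂y = -2*x
∂h/∂z = 0
∇h at (1, 2, 2) = (-4, -2, 0)
∇h · n = (-4)(1) + (-2)(4) + (0)(1) = -12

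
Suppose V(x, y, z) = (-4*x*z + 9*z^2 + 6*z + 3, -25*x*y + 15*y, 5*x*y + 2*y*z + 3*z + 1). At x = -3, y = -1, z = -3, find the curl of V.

(∇×V)₁ = ∂V₃/∂y − ∂V₂/∂z = 5*x + 2*z
(∇×V)₂ = ∂V₁/∂z − ∂V₃/∂x = -4*x - 5*y + 18*z + 6
(∇×V)₃ = ∂V₂/∂x − ∂V₁/∂y = -25*y
∇×V = (5*x + 2*z, -4*x - 5*y + 18*z + 6, -25*y)
At (-3, -1, -3): (-21, -31, 25).

(-21, -31, 25)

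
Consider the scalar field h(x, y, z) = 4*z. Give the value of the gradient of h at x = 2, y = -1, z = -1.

(0, 0, 4)

∂h/∂x = 0
∂h/∂y = 0
∂h/∂z = 4
∇h = (0, 0, 4)
At (2, -1, -1): (0, 0, 4).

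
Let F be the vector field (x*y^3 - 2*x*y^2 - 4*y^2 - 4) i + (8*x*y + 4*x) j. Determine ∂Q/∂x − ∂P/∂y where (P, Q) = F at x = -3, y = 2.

∂F₂/∂x = 8*y + 4
∂F₁/∂y = 3*x*y^2 - 4*x*y - 8*y
Scalar curl = -3*x*y^2 + 4*x*y + 16*y + 4
At (-3, 2): 48.

48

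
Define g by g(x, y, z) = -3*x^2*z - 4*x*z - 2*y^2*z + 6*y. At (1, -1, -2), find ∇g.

(20, -2, -9)

∂g/∂x = -6*x*z - 4*z
∂g/∂y = -4*y*z + 6
∂g/∂z = -3*x^2 - 4*x - 2*y^2
∇g = (-6*x*z - 4*z, -4*y*z + 6, -3*x^2 - 4*x - 2*y^2)
At (1, -1, -2): (20, -2, -9).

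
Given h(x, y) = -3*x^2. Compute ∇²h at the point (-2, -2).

-6

∂²h/∂x² = -6
∂²h/∂y² = 0
∇²h = -6
At (-2, -2): -6.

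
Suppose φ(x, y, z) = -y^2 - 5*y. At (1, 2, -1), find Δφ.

-2

∂²φ/∂x² = 0
∂²φ/∂y² = -2
∂²φ/∂z² = 0
∇²φ = -2
At (1, 2, -1): -2.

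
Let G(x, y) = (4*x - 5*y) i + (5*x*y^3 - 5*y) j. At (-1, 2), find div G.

-61

∂G₁/∂x = 4
∂G₂/∂y = 15*x*y^2 - 5
∇·G = 15*x*y^2 - 1
At (-1, 2): -61.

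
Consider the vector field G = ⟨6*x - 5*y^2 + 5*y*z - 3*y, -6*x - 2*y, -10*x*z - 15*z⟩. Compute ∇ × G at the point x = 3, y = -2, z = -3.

(∇×G)₁ = ∂G₃/∂y − ∂G₂/∂z = 0
(∇×G)₂ = ∂G₁/∂z − ∂G₃/∂x = 5*y + 10*z
(∇×G)₃ = ∂G₂/∂x − ∂G₁/∂y = 10*y - 5*z - 3
∇×G = (0, 5*y + 10*z, 10*y - 5*z - 3)
At (3, -2, -3): (0, -40, -8).

(0, -40, -8)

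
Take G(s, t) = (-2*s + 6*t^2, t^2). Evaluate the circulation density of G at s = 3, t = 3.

-36

∂G₂/∂s = 0
∂G₁/∂t = 12*t
Scalar curl = -12*t
At (3, 3): -36.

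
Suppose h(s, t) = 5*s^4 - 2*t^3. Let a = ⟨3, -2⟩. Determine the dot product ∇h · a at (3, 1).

1632

∂h/∂s = 20*s^3
∂h/∂t = -6*t^2
∇h at (3, 1) = (540, -6)
∇h · a = (540)(3) + (-6)(-2) = 1632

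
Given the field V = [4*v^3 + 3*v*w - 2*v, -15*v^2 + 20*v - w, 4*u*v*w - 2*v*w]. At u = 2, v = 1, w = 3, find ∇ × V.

(∇×V)₁ = ∂V₃/∂v − ∂V₂/∂w = 4*u*w - 2*w + 1
(∇×V)₂ = ∂V₁/∂w − ∂V₃/∂u = -4*v*w + 3*v
(∇×V)₃ = ∂V₂/∂u − ∂V₁/∂v = -12*v^2 - 3*w + 2
∇×V = (4*u*w - 2*w + 1, -4*v*w + 3*v, -12*v^2 - 3*w + 2)
At (2, 1, 3): (19, -9, -19).

(19, -9, -19)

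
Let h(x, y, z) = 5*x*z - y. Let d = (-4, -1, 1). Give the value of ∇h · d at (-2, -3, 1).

-29

∂h/∂x = 5*z
∂h/∂y = -1
∂h/∂z = 5*x
∇h at (-2, -3, 1) = (5, -1, -10)
∇h · d = (5)(-4) + (-1)(-1) + (-10)(1) = -29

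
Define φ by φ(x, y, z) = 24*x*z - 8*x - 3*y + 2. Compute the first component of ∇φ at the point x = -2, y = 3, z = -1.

-32

(∇φ)_1 = ∂φ/∂x = 24*z - 8
At (-2, 3, -1): -32.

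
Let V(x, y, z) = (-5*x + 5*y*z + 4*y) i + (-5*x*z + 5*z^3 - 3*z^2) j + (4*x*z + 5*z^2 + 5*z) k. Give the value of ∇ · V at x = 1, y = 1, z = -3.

∂V₁/∂x = -5
∂V₂/∂y = 0
∂V₃/∂z = 4*x + 10*z + 5
∇·V = 4*x + 10*z
At (1, 1, -3): -26.

-26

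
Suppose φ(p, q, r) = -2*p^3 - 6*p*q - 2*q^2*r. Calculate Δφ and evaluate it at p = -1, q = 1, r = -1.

16

∂²φ/∂p² = -12*p
∂²φ/∂q² = -4*r
∂²φ/∂r² = 0
∇²φ = -12*p - 4*r
At (-1, 1, -1): 16.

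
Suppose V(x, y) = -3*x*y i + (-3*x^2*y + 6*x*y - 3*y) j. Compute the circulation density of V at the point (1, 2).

3

∂V₂/∂x = -6*x*y + 6*y
∂V₁/∂y = -3*x
Scalar curl = -6*x*y + 3*x + 6*y
At (1, 2): 3.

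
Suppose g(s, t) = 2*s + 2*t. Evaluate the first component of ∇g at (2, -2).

2

(∇g)_1 = ∂g/∂s = 2
At (2, -2): 2.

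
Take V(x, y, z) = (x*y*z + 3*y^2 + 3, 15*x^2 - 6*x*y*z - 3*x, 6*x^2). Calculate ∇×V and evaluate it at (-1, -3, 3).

(∇×V)₁ = ∂V₃/∂y − ∂V₂/∂z = 6*x*y
(∇×V)₂ = ∂V₁/∂z − ∂V₃/∂x = x*y - 12*x
(∇×V)₃ = ∂V₂/∂x − ∂V₁/∂y = -x*z + 30*x - 6*y*z - 6*y - 3
∇×V = (6*x*y, x*y - 12*x, -x*z + 30*x - 6*y*z - 6*y - 3)
At (-1, -3, 3): (18, 15, 42).

(18, 15, 42)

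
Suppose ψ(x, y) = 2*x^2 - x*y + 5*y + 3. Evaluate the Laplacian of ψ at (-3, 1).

4

∂²ψ/∂x² = 4
∂²ψ/∂y² = 0
∇²ψ = 4
At (-3, 1): 4.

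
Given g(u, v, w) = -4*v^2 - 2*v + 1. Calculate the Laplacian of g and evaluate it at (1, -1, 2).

-8

∂²g/∂u² = 0
∂²g/∂v² = -8
∂²g/∂w² = 0
∇²g = -8
At (1, -1, 2): -8.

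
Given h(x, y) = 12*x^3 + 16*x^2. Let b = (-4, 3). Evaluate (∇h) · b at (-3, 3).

∂h/∂x = 36*x^2 + 32*x
∂h/∂y = 0
∇h at (-3, 3) = (228, 0)
∇h · b = (228)(-4) + (0)(3) = -912

-912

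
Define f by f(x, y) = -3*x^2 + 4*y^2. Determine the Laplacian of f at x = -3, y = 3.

2

∂²f/∂x² = -6
∂²f/∂y² = 8
∇²f = 2
At (-3, 3): 2.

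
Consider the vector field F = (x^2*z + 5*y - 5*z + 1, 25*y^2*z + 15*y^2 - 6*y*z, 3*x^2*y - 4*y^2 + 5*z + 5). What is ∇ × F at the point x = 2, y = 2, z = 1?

(∇×F)₁ = ∂F₃/∂y − ∂F₂/∂z = 3*x^2 - 25*y^2 - 2*y
(∇×F)₂ = ∂F₁/∂z − ∂F₃/∂x = x^2 - 6*x*y - 5
(∇×F)₃ = ∂F₂/∂x − ∂F₁/∂y = -5
∇×F = (3*x^2 - 25*y^2 - 2*y, x^2 - 6*x*y - 5, -5)
At (2, 2, 1): (-92, -25, -5).

(-92, -25, -5)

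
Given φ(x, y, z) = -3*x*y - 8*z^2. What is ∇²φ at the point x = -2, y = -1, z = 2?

-16

∂²φ/∂x² = 0
∂²φ/∂y² = 0
∂²φ/∂z² = -16
∇²φ = -16
At (-2, -1, 2): -16.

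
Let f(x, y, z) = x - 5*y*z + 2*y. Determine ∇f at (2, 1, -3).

(1, 17, -5)

∂f/∂x = 1
∂f/∂y = -5*z + 2
∂f/∂z = -5*y
∇f = (1, -5*z + 2, -5*y)
At (2, 1, -3): (1, 17, -5).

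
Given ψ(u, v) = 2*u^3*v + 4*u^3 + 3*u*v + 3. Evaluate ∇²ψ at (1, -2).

0

∂²ψ/∂u² = 12*u*(v + 2)
∂²ψ/∂v² = 0
∇²ψ = 12*u*v + 24*u
At (1, -2): 0.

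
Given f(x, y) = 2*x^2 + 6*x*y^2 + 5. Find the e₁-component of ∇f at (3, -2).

(∇f)_1 = ∂f/∂x = 4*x + 6*y^2
At (3, -2): 36.

36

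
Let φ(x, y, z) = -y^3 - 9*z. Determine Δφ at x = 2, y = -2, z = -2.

∂²φ/∂x² = 0
∂²φ/∂y² = -6*y
∂²φ/∂z² = 0
∇²φ = -6*y
At (2, -2, -2): 12.

12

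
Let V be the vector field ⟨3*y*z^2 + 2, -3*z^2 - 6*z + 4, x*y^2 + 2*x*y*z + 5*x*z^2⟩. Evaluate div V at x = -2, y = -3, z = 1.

∂V₁/∂x = 0
∂V₂/∂y = 0
∂V₃/∂z = 2*x*y + 10*x*z
∇·V = 2*x*y + 10*x*z
At (-2, -3, 1): -8.

-8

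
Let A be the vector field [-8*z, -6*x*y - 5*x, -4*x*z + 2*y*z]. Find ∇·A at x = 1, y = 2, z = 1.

-6

∂A₁/∂x = 0
∂A₂/∂y = -6*x
∂A₃/∂z = -4*x + 2*y
∇·A = -10*x + 2*y
At (1, 2, 1): -6.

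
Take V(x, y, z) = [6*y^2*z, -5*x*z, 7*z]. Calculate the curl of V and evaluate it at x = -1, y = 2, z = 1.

(-5, 24, -29)

(∇×V)₁ = ∂V₃/∂y − ∂V₂/∂z = 5*x
(∇×V)₂ = ∂V₁/∂z − ∂V₃/∂x = 6*y^2
(∇×V)₃ = ∂V₂/∂x − ∂V₁/∂y = -12*y*z - 5*z
∇×V = (5*x, 6*y^2, -12*y*z - 5*z)
At (-1, 2, 1): (-5, 24, -29).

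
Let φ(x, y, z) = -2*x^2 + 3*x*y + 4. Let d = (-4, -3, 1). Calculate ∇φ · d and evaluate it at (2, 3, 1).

∂φ/∂x = -4*x + 3*y
∂φ/∂y = 3*x
∂φ/∂z = 0
∇φ at (2, 3, 1) = (1, 6, 0)
∇φ · d = (1)(-4) + (6)(-3) + (0)(1) = -22

-22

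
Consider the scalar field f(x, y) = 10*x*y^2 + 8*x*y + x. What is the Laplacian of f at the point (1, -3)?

∂²f/∂x² = 0
∂²f/∂y² = 20*x
∇²f = 20*x
At (1, -3): 20.

20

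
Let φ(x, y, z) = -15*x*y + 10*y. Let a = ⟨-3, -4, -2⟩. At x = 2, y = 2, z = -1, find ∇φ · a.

∂φ/∂x = -15*y
∂φ/∂y = -15*x + 10
∂φ/∂z = 0
∇φ at (2, 2, -1) = (-30, -20, 0)
∇φ · a = (-30)(-3) + (-20)(-4) + (0)(-2) = 170

170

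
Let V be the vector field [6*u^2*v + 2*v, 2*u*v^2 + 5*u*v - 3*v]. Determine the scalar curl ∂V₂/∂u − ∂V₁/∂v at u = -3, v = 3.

∂V₂/∂u = 2*v^2 + 5*v
∂V₁/∂v = 6*u^2 + 2
Scalar curl = -6*u^2 + 2*v^2 + 5*v - 2
At (-3, 3): -23.

-23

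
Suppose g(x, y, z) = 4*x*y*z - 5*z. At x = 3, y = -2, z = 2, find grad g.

(-16, 24, -29)

∂g/∂x = 4*y*z
∂g/∂y = 4*x*z
∂g/∂z = 4*x*y - 5
∇g = (4*y*z, 4*x*z, 4*x*y - 5)
At (3, -2, 2): (-16, 24, -29).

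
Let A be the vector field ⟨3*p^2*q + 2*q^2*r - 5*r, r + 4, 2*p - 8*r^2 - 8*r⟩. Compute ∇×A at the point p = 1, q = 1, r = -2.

(∇×A)₁ = ∂A₃/∂q − ∂A₂/∂r = -1
(∇×A)₂ = ∂A₁/∂r − ∂A₃/∂p = 2*q^2 - 7
(∇×A)₃ = ∂A₂/∂p − ∂A₁/∂q = -3*p^2 - 4*q*r
∇×A = (-1, 2*q^2 - 7, -3*p^2 - 4*q*r)
At (1, 1, -2): (-1, -5, 5).

(-1, -5, 5)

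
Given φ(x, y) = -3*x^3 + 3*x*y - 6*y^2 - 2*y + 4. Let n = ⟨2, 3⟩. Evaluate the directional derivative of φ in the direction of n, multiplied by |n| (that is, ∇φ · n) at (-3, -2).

∂φ/∂x = -9*x^2 + 3*y
∂φ/∂y = 3*x - 12*y - 2
∇φ at (-3, -2) = (-87, 13)
∇φ · n = (-87)(2) + (13)(3) = -135

-135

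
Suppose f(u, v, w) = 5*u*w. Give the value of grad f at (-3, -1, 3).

(15, 0, -15)

∂f/∂u = 5*w
∂f/∂v = 0
∂f/∂w = 5*u
∇f = (5*w, 0, 5*u)
At (-3, -1, 3): (15, 0, -15).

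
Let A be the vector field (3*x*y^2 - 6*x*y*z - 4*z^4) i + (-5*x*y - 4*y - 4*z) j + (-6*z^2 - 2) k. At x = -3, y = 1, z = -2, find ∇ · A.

50

∂A₁/∂x = 3*y^2 - 6*y*z
∂A₂/∂y = -5*x - 4
∂A₃/∂z = -12*z
∇·A = -5*x + 3*y^2 - 6*y*z - 12*z - 4
At (-3, 1, -2): 50.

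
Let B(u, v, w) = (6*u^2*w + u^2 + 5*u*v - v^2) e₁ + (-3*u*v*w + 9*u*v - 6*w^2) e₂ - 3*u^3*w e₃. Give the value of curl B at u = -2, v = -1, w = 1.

(18, 60, 2)

(∇×B)₁ = ∂B₃/∂v − ∂B₂/∂w = 3*u*v + 12*w
(∇×B)₂ = ∂B₁/∂w − ∂B₃/∂u = 9*u^2*w + 6*u^2
(∇×B)₃ = ∂B₂/∂u − ∂B₁/∂v = -5*u - 3*v*w + 11*v
∇×B = (3*u*v + 12*w, 9*u^2*w + 6*u^2, -5*u - 3*v*w + 11*v)
At (-2, -1, 1): (18, 60, 2).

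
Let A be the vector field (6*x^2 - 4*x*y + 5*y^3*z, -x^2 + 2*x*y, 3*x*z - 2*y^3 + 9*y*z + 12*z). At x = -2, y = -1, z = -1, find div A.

∂A₁/∂x = 12*x - 4*y
∂A₂/∂y = 2*x
∂A₃/∂z = 3*x + 9*y + 12
∇·A = 17*x + 5*y + 12
At (-2, -1, -1): -27.

-27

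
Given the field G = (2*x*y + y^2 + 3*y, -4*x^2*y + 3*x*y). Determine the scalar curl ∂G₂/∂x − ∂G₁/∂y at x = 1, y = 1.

∂G₂/∂x = -8*x*y + 3*y
∂G₁/∂y = 2*x + 2*y + 3
Scalar curl = -8*x*y - 2*x + y - 3
At (1, 1): -12.

-12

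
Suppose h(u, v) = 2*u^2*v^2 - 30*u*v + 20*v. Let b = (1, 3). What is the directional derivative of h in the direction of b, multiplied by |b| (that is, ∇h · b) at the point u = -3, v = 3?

∂h/∂u = 4*u*v^2 - 30*v
∂h/∂v = 4*u^2*v - 30*u + 20
∇h at (-3, 3) = (-198, 218)
∇h · b = (-198)(1) + (218)(3) = 456

456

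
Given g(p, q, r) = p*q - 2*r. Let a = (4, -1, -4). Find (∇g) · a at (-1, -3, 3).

∂g/∂p = q
∂g/∂q = p
∂g/∂r = -2
∇g at (-1, -3, 3) = (-3, -1, -2)
∇g · a = (-3)(4) + (-1)(-1) + (-2)(-4) = -3

-3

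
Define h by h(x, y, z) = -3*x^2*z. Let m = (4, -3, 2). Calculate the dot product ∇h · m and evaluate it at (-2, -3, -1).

∂h/∂x = -6*x*z
∂h/∂y = 0
∂h/∂z = -3*x^2
∇h at (-2, -3, -1) = (-12, 0, -12)
∇h · m = (-12)(4) + (0)(-3) + (-12)(2) = -72

-72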